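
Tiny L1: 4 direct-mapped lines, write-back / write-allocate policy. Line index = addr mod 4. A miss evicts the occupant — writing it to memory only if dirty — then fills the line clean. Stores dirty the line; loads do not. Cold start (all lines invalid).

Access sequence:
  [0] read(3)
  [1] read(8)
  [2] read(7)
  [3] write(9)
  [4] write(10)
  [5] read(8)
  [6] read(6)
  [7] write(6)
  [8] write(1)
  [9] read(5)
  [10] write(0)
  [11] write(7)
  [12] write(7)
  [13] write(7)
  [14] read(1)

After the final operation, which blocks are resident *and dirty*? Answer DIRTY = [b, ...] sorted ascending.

DIRTY = [0, 6, 7]

0: R B3 → L3 miss [-]
1: R B8 → L0 miss [-]
2: R B7 → L3 miss [-]
3: W B9 → L1 miss [D]
4: W B10 → L2 miss [D]
5: R B8 → L0 hit [-]
6: R B6 → L2 miss wb→B10 [-]
7: W B6 → L2 hit [D]
8: W B1 → L1 miss wb→B9 [D]
9: R B5 → L1 miss wb→B1 [-]
10: W B0 → L0 miss [D]
11: W B7 → L3 hit [D]
12: W B7 → L3 hit [D]
13: W B7 → L3 hit [D]
14: R B1 → L1 miss [-]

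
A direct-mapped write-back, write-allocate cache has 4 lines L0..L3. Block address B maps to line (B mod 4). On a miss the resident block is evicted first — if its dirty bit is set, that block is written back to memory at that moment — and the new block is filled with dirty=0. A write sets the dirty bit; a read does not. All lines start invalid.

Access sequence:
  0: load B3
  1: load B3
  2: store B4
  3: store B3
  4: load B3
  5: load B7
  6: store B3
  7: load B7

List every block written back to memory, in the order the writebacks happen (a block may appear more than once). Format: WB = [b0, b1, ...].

WB = [3, 3]

0: R B3 → L3 miss [-]
1: R B3 → L3 hit [-]
2: W B4 → L0 miss [D]
3: W B3 → L3 hit [D]
4: R B3 → L3 hit [D]
5: R B7 → L3 miss wb→B3 [-]
6: W B3 → L3 miss [D]
7: R B7 → L3 miss wb→B3 [-]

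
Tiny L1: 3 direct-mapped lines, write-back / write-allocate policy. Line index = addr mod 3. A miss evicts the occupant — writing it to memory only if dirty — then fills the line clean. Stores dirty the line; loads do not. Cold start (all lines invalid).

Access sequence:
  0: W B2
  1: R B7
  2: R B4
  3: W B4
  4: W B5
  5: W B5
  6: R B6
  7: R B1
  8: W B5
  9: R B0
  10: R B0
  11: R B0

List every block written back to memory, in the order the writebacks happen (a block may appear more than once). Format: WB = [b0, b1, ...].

0: W B2 → L2 miss [D]
1: R B7 → L1 miss [-]
2: R B4 → L1 miss [-]
3: W B4 → L1 hit [D]
4: W B5 → L2 miss wb→B2 [D]
5: W B5 → L2 hit [D]
6: R B6 → L0 miss [-]
7: R B1 → L1 miss wb→B4 [-]
8: W B5 → L2 hit [D]
9: R B0 → L0 miss [-]
10: R B0 → L0 hit [-]
11: R B0 → L0 hit [-]

WB = [2, 4]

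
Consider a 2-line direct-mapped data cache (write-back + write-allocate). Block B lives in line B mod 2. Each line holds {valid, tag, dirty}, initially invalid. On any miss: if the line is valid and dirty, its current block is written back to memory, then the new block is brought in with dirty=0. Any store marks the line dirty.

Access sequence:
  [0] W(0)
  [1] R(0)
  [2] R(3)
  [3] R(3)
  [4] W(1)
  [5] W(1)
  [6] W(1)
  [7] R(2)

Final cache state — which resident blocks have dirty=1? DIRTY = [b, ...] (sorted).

DIRTY = [1]

0: W B0 → L0 miss [D]
1: R B0 → L0 hit [D]
2: R B3 → L1 miss [-]
3: R B3 → L1 hit [-]
4: W B1 → L1 miss [D]
5: W B1 → L1 hit [D]
6: W B1 → L1 hit [D]
7: R B2 → L0 miss wb→B0 [-]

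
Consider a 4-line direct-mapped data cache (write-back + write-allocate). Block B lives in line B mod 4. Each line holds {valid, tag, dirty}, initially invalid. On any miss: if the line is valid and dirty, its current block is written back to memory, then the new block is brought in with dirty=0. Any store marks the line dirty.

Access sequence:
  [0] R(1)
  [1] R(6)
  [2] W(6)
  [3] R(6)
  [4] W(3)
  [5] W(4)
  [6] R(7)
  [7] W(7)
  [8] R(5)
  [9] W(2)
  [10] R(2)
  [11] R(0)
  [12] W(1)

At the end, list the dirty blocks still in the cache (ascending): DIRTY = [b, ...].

DIRTY = [1, 2, 7]

0: R B1 → L1 miss [-]
1: R B6 → L2 miss [-]
2: W B6 → L2 hit [D]
3: R B6 → L2 hit [D]
4: W B3 → L3 miss [D]
5: W B4 → L0 miss [D]
6: R B7 → L3 miss wb→B3 [-]
7: W B7 → L3 hit [D]
8: R B5 → L1 miss [-]
9: W B2 → L2 miss wb→B6 [D]
10: R B2 → L2 hit [D]
11: R B0 → L0 miss wb→B4 [-]
12: W B1 → L1 miss [D]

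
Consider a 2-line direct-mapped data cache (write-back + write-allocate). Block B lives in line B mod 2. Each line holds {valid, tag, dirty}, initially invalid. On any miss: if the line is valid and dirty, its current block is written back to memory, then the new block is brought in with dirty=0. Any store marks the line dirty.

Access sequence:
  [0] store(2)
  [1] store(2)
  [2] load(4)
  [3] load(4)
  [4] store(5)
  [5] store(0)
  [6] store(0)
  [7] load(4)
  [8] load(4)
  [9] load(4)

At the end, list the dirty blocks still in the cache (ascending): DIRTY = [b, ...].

0: W B2 → L0 miss [D]
1: W B2 → L0 hit [D]
2: R B4 → L0 miss wb→B2 [-]
3: R B4 → L0 hit [-]
4: W B5 → L1 miss [D]
5: W B0 → L0 miss [D]
6: W B0 → L0 hit [D]
7: R B4 → L0 miss wb→B0 [-]
8: R B4 → L0 hit [-]
9: R B4 → L0 hit [-]

DIRTY = [5]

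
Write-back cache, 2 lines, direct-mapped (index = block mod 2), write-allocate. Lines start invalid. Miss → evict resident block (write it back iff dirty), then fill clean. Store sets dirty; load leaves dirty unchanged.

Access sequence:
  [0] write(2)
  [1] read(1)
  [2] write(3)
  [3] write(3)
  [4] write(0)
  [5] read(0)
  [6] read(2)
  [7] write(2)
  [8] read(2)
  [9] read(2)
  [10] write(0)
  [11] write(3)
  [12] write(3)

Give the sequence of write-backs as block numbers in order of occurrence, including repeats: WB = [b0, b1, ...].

0: W B2 → L0 miss [D]
1: R B1 → L1 miss [-]
2: W B3 → L1 miss [D]
3: W B3 → L1 hit [D]
4: W B0 → L0 miss wb→B2 [D]
5: R B0 → L0 hit [D]
6: R B2 → L0 miss wb→B0 [-]
7: W B2 → L0 hit [D]
8: R B2 → L0 hit [D]
9: R B2 → L0 hit [D]
10: W B0 → L0 miss wb→B2 [D]
11: W B3 → L1 hit [D]
12: W B3 → L1 hit [D]

WB = [2, 0, 2]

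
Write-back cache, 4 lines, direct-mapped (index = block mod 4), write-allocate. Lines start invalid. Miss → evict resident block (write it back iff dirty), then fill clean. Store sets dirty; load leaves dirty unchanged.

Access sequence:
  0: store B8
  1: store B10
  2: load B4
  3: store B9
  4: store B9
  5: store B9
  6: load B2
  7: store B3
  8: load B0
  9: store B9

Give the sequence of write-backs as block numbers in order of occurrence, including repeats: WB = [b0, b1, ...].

0: W B8 → L0 miss [D]
1: W B10 → L2 miss [D]
2: R B4 → L0 miss wb→B8 [-]
3: W B9 → L1 miss [D]
4: W B9 → L1 hit [D]
5: W B9 → L1 hit [D]
6: R B2 → L2 miss wb→B10 [-]
7: W B3 → L3 miss [D]
8: R B0 → L0 miss [-]
9: W B9 → L1 hit [D]

WB = [8, 10]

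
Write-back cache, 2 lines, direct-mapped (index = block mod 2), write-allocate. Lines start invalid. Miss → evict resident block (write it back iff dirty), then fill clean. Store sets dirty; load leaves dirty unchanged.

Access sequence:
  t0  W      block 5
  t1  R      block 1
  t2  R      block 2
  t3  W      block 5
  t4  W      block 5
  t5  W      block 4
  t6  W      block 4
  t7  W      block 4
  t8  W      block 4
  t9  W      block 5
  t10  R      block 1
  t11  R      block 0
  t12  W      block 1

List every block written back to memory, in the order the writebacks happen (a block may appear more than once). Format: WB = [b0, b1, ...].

WB = [5, 5, 4]

0: W B5 -> L1 miss  d=D]
1: R B1 -> L1 miss wb->B5  d=-]
2: R B2 -> L0 miss  d=-]
3: W B5 -> L1 miss  d=D]
4: W B5 -> L1 hit  d=D]
5: W B4 -> L0 miss  d=D]
6: W B4 -> L0 hit  d=D]
7: W B4 -> L0 hit  d=D]
8: W B4 -> L0 hit  d=D]
9: W B5 -> L1 hit  d=D]
10: R B1 -> L1 miss wb->B5  d=-]
11: R B0 -> L0 miss wb->B4  d=-]
12: W B1 -> L1 hit  d=D]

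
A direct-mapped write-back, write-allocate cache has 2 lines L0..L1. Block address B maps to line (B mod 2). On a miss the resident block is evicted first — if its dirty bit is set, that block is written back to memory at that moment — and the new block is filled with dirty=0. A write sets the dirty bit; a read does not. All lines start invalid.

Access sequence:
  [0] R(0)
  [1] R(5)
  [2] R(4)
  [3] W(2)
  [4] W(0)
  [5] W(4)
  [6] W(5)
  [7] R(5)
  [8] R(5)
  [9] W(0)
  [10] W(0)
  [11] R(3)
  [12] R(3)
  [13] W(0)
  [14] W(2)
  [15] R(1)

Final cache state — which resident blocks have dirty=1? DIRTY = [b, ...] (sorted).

0: R B0 -> L0 miss  d=-]
1: R B5 -> L1 miss  d=-]
2: R B4 -> L0 miss  d=-]
3: W B2 -> L0 miss  d=D]
4: W B0 -> L0 miss wb->B2  d=D]
5: W B4 -> L0 miss wb->B0  d=D]
6: W B5 -> L1 hit  d=D]
7: R B5 -> L1 hit  d=D]
8: R B5 -> L1 hit  d=D]
9: W B0 -> L0 miss wb->B4  d=D]
10: W B0 -> L0 hit  d=D]
11: R B3 -> L1 miss wb->B5  d=-]
12: R B3 -> L1 hit  d=-]
13: W B0 -> L0 hit  d=D]
14: W B2 -> L0 miss wb->B0  d=D]
15: R B1 -> L1 miss  d=-]

DIRTY = [2]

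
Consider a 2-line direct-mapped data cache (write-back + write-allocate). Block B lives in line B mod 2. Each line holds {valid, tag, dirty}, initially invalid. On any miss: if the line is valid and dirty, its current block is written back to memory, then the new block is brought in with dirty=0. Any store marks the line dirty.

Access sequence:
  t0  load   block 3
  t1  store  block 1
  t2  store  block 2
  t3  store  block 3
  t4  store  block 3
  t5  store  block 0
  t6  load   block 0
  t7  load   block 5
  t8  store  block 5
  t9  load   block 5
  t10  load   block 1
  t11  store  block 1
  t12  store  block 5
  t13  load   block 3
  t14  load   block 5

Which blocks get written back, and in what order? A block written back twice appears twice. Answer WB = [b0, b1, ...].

  0 | R B3 → L1 miss [-]
  1 | W B1 → L1 miss [D]
  2 | W B2 → L0 miss [D]
  3 | W B3 → L1 miss wb→B1 [D]
  4 | W B3 → L1 hit [D]
  5 | W B0 → L0 miss wb→B2 [D]
  6 | R B0 → L0 hit [D]
  7 | R B5 → L1 miss wb→B3 [-]
  8 | W B5 → L1 hit [D]
  9 | R B5 → L1 hit [D]
  10 | R B1 → L1 miss wb→B5 [-]
  11 | W B1 → L1 hit [D]
  12 | W B5 → L1 miss wb→B1 [D]
  13 | R B3 → L1 miss wb→B5 [-]
  14 | R B5 → L1 miss [-]

WB = [1, 2, 3, 5, 1, 5]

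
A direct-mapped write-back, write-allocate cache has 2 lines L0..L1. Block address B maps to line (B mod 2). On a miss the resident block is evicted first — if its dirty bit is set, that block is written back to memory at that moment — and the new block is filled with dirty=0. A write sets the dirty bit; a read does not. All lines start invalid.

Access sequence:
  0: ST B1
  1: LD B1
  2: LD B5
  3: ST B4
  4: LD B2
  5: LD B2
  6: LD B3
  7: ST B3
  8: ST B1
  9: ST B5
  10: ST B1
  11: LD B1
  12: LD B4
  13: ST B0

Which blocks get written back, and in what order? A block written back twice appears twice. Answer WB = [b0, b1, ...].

0: W B1 -> L1 miss  d=D]
1: R B1 -> L1 hit  d=D]
2: R B5 -> L1 miss wb->B1  d=-]
3: W B4 -> L0 miss  d=D]
4: R B2 -> L0 miss wb->B4  d=-]
5: R B2 -> L0 hit  d=-]
6: R B3 -> L1 miss  d=-]
7: W B3 -> L1 hit  d=D]
8: W B1 -> L1 miss wb->B3  d=D]
9: W B5 -> L1 miss wb->B1  d=D]
10: W B1 -> L1 miss wb->B5  d=D]
11: R B1 -> L1 hit  d=D]
12: R B4 -> L0 miss  d=-]
13: W B0 -> L0 miss  d=D]

WB = [1, 4, 3, 1, 5]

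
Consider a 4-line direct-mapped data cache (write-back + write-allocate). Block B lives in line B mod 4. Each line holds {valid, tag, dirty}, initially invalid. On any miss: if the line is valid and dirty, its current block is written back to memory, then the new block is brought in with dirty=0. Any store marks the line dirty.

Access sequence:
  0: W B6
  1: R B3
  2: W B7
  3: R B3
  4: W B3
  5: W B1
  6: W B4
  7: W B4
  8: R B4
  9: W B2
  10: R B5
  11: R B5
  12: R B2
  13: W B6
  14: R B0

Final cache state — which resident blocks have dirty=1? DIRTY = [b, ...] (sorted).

  0 | W B6 → L2 miss [D]
  1 | R B3 → L3 miss [-]
  2 | W B7 → L3 miss [D]
  3 | R B3 → L3 miss wb→B7 [-]
  4 | W B3 → L3 hit [D]
  5 | W B1 → L1 miss [D]
  6 | W B4 → L0 miss [D]
  7 | W B4 → L0 hit [D]
  8 | R B4 → L0 hit [D]
  9 | W B2 → L2 miss wb→B6 [D]
  10 | R B5 → L1 miss wb→B1 [-]
  11 | R B5 → L1 hit [-]
  12 | R B2 → L2 hit [D]
  13 | W B6 → L2 miss wb→B2 [D]
  14 | R B0 → L0 miss wb→B4 [-]

DIRTY = [3, 6]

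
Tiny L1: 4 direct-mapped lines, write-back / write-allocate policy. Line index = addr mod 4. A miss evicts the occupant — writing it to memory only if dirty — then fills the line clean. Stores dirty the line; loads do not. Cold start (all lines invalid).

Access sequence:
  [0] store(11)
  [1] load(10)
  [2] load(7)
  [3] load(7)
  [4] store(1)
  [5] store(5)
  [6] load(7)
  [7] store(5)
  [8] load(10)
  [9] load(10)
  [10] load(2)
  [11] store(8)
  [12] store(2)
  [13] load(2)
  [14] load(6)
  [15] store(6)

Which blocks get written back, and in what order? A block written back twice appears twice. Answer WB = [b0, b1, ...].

WB = [11, 1, 2]

0: W B11 → L3 miss [D]
1: R B10 → L2 miss [-]
2: R B7 → L3 miss wb→B11 [-]
3: R B7 → L3 hit [-]
4: W B1 → L1 miss [D]
5: W B5 → L1 miss wb→B1 [D]
6: R B7 → L3 hit [-]
7: W B5 → L1 hit [D]
8: R B10 → L2 hit [-]
9: R B10 → L2 hit [-]
10: R B2 → L2 miss [-]
11: W B8 → L0 miss [D]
12: W B2 → L2 hit [D]
13: R B2 → L2 hit [D]
14: R B6 → L2 miss wb→B2 [-]
15: W B6 → L2 hit [D]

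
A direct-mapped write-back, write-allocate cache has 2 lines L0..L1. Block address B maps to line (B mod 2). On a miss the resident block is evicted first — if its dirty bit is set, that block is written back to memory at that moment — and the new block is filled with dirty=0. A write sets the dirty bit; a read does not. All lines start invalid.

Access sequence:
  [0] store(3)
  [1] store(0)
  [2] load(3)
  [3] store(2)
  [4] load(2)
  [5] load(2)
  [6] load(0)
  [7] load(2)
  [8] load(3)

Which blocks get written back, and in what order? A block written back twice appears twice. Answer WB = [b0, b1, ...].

  0 | W B3 → L1 miss [D]
  1 | W B0 → L0 miss [D]
  2 | R B3 → L1 hit [D]
  3 | W B2 → L0 miss wb→B0 [D]
  4 | R B2 → L0 hit [D]
  5 | R B2 → L0 hit [D]
  6 | R B0 → L0 miss wb→B2 [-]
  7 | R B2 → L0 miss [-]
  8 | R B3 → L1 hit [D]

WB = [0, 2]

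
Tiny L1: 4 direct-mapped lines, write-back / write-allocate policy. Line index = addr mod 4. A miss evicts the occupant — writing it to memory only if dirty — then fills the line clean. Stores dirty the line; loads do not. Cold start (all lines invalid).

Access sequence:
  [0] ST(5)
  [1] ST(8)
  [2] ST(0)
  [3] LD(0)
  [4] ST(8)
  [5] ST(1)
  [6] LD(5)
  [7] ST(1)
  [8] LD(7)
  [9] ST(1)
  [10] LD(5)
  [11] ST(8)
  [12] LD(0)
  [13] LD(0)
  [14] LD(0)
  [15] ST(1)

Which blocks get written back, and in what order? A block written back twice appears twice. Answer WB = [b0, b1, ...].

0: W B5 -> L1 miss  d=D]
1: W B8 -> L0 miss  d=D]
2: W B0 -> L0 miss wb->B8  d=D]
3: R B0 -> L0 hit  d=D]
4: W B8 -> L0 miss wb->B0  d=D]
5: W B1 -> L1 miss wb->B5  d=D]
6: R B5 -> L1 miss wb->B1  d=-]
7: W B1 -> L1 miss  d=D]
8: R B7 -> L3 miss  d=-]
9: W B1 -> L1 hit  d=D]
10: R B5 -> L1 miss wb->B1  d=-]
11: W B8 -> L0 hit  d=D]
12: R B0 -> L0 miss wb->B8  d=-]
13: R B0 -> L0 hit  d=-]
14: R B0 -> L0 hit  d=-]
15: W B1 -> L1 miss  d=D]

WB = [8, 0, 5, 1, 1, 8]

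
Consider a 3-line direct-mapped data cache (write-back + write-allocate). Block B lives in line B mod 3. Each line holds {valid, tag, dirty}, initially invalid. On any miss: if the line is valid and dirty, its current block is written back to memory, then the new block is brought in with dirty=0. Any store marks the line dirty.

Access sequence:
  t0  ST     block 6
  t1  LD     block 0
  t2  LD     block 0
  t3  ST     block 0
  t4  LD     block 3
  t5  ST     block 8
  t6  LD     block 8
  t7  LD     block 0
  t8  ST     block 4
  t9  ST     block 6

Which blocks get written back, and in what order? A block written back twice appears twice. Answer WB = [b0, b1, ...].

0: W B6 -> L0 miss  d=D]
1: R B0 -> L0 miss wb->B6  d=-]
2: R B0 -> L0 hit  d=-]
3: W B0 -> L0 hit  d=D]
4: R B3 -> L0 miss wb->B0  d=-]
5: W B8 -> L2 miss  d=D]
6: R B8 -> L2 hit  d=D]
7: R B0 -> L0 miss  d=-]
8: W B4 -> L1 miss  d=D]
9: W B6 -> L0 miss  d=D]

WB = [6, 0]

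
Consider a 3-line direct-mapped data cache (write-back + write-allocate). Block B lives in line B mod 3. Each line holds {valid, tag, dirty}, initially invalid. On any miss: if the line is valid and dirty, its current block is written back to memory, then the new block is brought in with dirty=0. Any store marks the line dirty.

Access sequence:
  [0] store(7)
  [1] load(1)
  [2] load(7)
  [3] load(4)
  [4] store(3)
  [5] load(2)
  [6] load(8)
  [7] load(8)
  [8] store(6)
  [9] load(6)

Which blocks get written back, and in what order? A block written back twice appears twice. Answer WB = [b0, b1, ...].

0: W B7 → L1 miss [D]
1: R B1 → L1 miss wb→B7 [-]
2: R B7 → L1 miss [-]
3: R B4 → L1 miss [-]
4: W B3 → L0 miss [D]
5: R B2 → L2 miss [-]
6: R B8 → L2 miss [-]
7: R B8 → L2 hit [-]
8: W B6 → L0 miss wb→B3 [D]
9: R B6 → L0 hit [D]

WB = [7, 3]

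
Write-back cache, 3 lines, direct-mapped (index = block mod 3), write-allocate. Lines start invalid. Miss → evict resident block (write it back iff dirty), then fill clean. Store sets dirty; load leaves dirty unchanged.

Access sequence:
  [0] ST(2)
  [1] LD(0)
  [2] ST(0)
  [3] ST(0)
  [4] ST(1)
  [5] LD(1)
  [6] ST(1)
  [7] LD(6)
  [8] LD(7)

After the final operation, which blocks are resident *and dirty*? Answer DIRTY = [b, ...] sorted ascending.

  0 | W B2 → L2 miss [D]
  1 | R B0 → L0 miss [-]
  2 | W B0 → L0 hit [D]
  3 | W B0 → L0 hit [D]
  4 | W B1 → L1 miss [D]
  5 | R B1 → L1 hit [D]
  6 | W B1 → L1 hit [D]
  7 | R B6 → L0 miss wb→B0 [-]
  8 | R B7 → L1 miss wb→B1 [-]

DIRTY = [2]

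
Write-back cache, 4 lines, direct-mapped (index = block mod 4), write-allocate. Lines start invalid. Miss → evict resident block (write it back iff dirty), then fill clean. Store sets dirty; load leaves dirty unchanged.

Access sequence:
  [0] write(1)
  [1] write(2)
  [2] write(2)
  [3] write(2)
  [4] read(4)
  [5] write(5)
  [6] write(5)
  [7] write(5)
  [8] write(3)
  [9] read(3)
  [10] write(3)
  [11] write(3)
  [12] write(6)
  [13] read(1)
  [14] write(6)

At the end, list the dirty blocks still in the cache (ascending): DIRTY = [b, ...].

DIRTY = [3, 6]

0: W B1 → L1 miss [D]
1: W B2 → L2 miss [D]
2: W B2 → L2 hit [D]
3: W B2 → L2 hit [D]
4: R B4 → L0 miss [-]
5: W B5 → L1 miss wb→B1 [D]
6: W B5 → L1 hit [D]
7: W B5 → L1 hit [D]
8: W B3 → L3 miss [D]
9: R B3 → L3 hit [D]
10: W B3 → L3 hit [D]
11: W B3 → L3 hit [D]
12: W B6 → L2 miss wb→B2 [D]
13: R B1 → L1 miss wb→B5 [-]
14: W B6 → L2 hit [D]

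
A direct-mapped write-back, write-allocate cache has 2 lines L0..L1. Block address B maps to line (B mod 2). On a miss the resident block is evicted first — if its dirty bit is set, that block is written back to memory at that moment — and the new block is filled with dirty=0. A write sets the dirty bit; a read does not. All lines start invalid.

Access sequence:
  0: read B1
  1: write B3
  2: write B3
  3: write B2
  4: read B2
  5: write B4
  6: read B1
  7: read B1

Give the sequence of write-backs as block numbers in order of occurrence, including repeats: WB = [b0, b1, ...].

WB = [2, 3]

  0 | R B1 → L1 miss [-]
  1 | W B3 → L1 miss [D]
  2 | W B3 → L1 hit [D]
  3 | W B2 → L0 miss [D]
  4 | R B2 → L0 hit [D]
  5 | W B4 → L0 miss wb→B2 [D]
  6 | R B1 → L1 miss wb→B3 [-]
  7 | R B1 → L1 hit [-]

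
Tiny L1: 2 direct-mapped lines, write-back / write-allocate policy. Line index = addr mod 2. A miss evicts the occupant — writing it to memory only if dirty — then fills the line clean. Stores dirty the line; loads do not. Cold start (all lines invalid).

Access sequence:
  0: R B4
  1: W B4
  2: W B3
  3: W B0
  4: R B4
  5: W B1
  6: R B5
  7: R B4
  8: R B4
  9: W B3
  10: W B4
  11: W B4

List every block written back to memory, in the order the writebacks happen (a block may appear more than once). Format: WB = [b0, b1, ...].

0: R B4 → L0 miss [-]
1: W B4 → L0 hit [D]
2: W B3 → L1 miss [D]
3: W B0 → L0 miss wb→B4 [D]
4: R B4 → L0 miss wb→B0 [-]
5: W B1 → L1 miss wb→B3 [D]
6: R B5 → L1 miss wb→B1 [-]
7: R B4 → L0 hit [-]
8: R B4 → L0 hit [-]
9: W B3 → L1 miss [D]
10: W B4 → L0 hit [D]
11: W B4 → L0 hit [D]

WB = [4, 0, 3, 1]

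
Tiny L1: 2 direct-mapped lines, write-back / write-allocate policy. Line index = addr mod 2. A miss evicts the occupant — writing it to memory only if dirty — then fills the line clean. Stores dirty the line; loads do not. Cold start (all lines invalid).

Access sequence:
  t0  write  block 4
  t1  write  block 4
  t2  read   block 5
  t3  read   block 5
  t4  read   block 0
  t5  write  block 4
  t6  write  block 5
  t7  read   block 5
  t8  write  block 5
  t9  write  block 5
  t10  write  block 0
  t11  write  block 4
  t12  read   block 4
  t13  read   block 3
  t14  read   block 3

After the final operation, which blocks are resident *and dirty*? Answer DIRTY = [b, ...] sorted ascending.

DIRTY = [4]

  0 | W B4 → L0 miss [D]
  1 | W B4 → L0 hit [D]
  2 | R B5 → L1 miss [-]
  3 | R B5 → L1 hit [-]
  4 | R B0 → L0 miss wb→B4 [-]
  5 | W B4 → L0 miss [D]
  6 | W B5 → L1 hit [D]
  7 | R B5 → L1 hit [D]
  8 | W B5 → L1 hit [D]
  9 | W B5 → L1 hit [D]
  10 | W B0 → L0 miss wb→B4 [D]
  11 | W B4 → L0 miss wb→B0 [D]
  12 | R B4 → L0 hit [D]
  13 | R B3 → L1 miss wb→B5 [-]
  14 | R B3 → L1 hit [-]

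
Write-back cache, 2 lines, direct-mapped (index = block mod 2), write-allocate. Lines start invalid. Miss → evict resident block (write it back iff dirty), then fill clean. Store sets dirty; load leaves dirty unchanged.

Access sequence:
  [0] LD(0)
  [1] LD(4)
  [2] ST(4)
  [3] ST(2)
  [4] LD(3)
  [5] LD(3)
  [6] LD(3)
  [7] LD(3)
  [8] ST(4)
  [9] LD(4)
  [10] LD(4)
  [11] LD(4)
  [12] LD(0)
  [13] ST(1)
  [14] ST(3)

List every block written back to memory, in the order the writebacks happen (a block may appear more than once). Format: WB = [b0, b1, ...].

WB = [4, 2, 4, 1]

0: R B0 -> L0 miss  d=-]
1: R B4 -> L0 miss  d=-]
2: W B4 -> L0 hit  d=D]
3: W B2 -> L0 miss wb->B4  d=D]
4: R B3 -> L1 miss  d=-]
5: R B3 -> L1 hit  d=-]
6: R B3 -> L1 hit  d=-]
7: R B3 -> L1 hit  d=-]
8: W B4 -> L0 miss wb->B2  d=D]
9: R B4 -> L0 hit  d=D]
10: R B4 -> L0 hit  d=D]
11: R B4 -> L0 hit  d=D]
12: R B0 -> L0 miss wb->B4  d=-]
13: W B1 -> L1 miss  d=D]
14: W B3 -> L1 miss wb->B1  d=D]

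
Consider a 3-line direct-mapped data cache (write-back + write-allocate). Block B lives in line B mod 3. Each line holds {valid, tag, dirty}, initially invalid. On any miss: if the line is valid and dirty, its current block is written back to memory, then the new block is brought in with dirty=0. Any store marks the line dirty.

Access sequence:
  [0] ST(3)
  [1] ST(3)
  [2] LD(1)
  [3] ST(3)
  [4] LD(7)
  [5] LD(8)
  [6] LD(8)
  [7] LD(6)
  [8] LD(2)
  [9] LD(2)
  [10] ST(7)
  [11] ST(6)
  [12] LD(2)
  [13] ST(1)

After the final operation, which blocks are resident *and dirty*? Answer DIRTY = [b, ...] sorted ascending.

DIRTY = [1, 6]

  0 | W B3 → L0 miss [D]
  1 | W B3 → L0 hit [D]
  2 | R B1 → L1 miss [-]
  3 | W B3 → L0 hit [D]
  4 | R B7 → L1 miss [-]
  5 | R B8 → L2 miss [-]
  6 | R B8 → L2 hit [-]
  7 | R B6 → L0 miss wb→B3 [-]
  8 | R B2 → L2 miss [-]
  9 | R B2 → L2 hit [-]
  10 | W B7 → L1 hit [D]
  11 | W B6 → L0 hit [D]
  12 | R B2 → L2 hit [-]
  13 | W B1 → L1 miss wb→B7 [D]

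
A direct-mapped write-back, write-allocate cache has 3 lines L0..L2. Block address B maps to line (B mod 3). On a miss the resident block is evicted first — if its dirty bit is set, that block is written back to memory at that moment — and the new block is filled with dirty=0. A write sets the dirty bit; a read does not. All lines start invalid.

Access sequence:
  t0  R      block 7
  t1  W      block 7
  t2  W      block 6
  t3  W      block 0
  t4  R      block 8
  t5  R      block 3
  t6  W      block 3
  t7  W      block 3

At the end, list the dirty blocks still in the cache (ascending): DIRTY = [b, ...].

0: R B7 -> L1 miss  d=-]
1: W B7 -> L1 hit  d=D]
2: W B6 -> L0 miss  d=D]
3: W B0 -> L0 miss wb->B6  d=D]
4: R B8 -> L2 miss  d=-]
5: R B3 -> L0 miss wb->B0  d=-]
6: W B3 -> L0 hit  d=D]
7: W B3 -> L0 hit  d=D]

DIRTY = [3, 7]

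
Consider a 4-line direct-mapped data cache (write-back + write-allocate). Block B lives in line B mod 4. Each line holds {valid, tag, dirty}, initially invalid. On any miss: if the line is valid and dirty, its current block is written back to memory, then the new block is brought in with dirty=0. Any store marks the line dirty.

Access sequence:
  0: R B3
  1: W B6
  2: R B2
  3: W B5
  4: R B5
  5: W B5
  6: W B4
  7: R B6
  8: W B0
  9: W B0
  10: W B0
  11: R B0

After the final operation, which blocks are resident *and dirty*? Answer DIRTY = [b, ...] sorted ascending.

0: R B3 -> L3 miss  d=-]
1: W B6 -> L2 miss  d=D]
2: R B2 -> L2 miss wb->B6  d=-]
3: W B5 -> L1 miss  d=D]
4: R B5 -> L1 hit  d=D]
5: W B5 -> L1 hit  d=D]
6: W B4 -> L0 miss  d=D]
7: R B6 -> L2 miss  d=-]
8: W B0 -> L0 miss wb->B4  d=D]
9: W B0 -> L0 hit  d=D]
10: W B0 -> L0 hit  d=D]
11: R B0 -> L0 hit  d=D]

DIRTY = [0, 5]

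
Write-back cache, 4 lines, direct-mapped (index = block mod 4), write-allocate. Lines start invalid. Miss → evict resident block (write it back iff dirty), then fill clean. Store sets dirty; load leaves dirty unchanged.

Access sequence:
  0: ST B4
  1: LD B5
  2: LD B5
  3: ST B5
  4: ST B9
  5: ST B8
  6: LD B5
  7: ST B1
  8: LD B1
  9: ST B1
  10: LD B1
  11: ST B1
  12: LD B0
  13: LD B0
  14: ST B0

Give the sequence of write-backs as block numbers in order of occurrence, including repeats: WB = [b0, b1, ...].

WB = [5, 4, 9, 8]

0: W B4 -> L0 miss  d=D]
1: R B5 -> L1 miss  d=-]
2: R B5 -> L1 hit  d=-]
3: W B5 -> L1 hit  d=D]
4: W B9 -> L1 miss wb->B5  d=D]
5: W B8 -> L0 miss wb->B4  d=D]
6: R B5 -> L1 miss wb->B9  d=-]
7: W B1 -> L1 miss  d=D]
8: R B1 -> L1 hit  d=D]
9: W B1 -> L1 hit  d=D]
10: R B1 -> L1 hit  d=D]
11: W B1 -> L1 hit  d=D]
12: R B0 -> L0 miss wb->B8  d=-]
13: R B0 -> L0 hit  d=-]
14: W B0 -> L0 hit  d=D]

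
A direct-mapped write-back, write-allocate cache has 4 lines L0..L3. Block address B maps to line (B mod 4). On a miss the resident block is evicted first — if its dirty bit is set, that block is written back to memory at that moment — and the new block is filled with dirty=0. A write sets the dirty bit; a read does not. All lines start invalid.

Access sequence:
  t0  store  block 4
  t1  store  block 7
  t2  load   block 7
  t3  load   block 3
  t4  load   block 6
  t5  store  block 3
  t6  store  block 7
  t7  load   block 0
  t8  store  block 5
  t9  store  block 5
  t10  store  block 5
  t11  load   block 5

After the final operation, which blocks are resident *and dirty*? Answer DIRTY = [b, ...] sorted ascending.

0: W B4 → L0 miss [D]
1: W B7 → L3 miss [D]
2: R B7 → L3 hit [D]
3: R B3 → L3 miss wb→B7 [-]
4: R B6 → L2 miss [-]
5: W B3 → L3 hit [D]
6: W B7 → L3 miss wb→B3 [D]
7: R B0 → L0 miss wb→B4 [-]
8: W B5 → L1 miss [D]
9: W B5 → L1 hit [D]
10: W B5 → L1 hit [D]
11: R B5 → L1 hit [D]

DIRTY = [5, 7]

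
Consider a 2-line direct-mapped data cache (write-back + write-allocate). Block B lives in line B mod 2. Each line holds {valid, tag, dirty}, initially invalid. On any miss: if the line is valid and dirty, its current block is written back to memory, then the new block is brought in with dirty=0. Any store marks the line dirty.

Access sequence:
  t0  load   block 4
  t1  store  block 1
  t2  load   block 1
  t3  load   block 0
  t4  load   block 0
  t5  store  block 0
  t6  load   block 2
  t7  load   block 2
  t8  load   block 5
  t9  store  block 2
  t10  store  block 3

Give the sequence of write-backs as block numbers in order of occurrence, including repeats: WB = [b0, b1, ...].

WB = [0, 1]

0: R B4 -> L0 miss  d=-]
1: W B1 -> L1 miss  d=D]
2: R B1 -> L1 hit  d=D]
3: R B0 -> L0 miss  d=-]
4: R B0 -> L0 hit  d=-]
5: W B0 -> L0 hit  d=D]
6: R B2 -> L0 miss wb->B0  d=-]
7: R B2 -> L0 hit  d=-]
8: R B5 -> L1 miss wb->B1  d=-]
9: W B2 -> L0 hit  d=D]
10: W B3 -> L1 miss  d=D]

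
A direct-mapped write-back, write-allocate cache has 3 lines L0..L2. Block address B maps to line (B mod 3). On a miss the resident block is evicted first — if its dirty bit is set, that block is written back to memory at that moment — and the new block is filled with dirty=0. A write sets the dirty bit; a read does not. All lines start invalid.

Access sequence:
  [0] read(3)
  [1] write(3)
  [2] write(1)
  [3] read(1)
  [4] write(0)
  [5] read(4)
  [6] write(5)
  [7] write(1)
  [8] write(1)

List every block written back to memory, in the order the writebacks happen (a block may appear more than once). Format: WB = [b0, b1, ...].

WB = [3, 1]

0: R B3 → L0 miss [-]
1: W B3 → L0 hit [D]
2: W B1 → L1 miss [D]
3: R B1 → L1 hit [D]
4: W B0 → L0 miss wb→B3 [D]
5: R B4 → L1 miss wb→B1 [-]
6: W B5 → L2 miss [D]
7: W B1 → L1 miss [D]
8: W B1 → L1 hit [D]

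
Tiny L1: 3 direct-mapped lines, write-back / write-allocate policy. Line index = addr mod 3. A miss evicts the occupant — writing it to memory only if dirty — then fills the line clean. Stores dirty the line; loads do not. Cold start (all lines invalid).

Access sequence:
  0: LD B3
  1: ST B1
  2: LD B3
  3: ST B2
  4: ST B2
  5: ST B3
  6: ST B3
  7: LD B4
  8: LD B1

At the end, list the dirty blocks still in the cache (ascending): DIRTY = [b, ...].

DIRTY = [2, 3]

0: R B3 → L0 miss [-]
1: W B1 → L1 miss [D]
2: R B3 → L0 hit [-]
3: W B2 → L2 miss [D]
4: W B2 → L2 hit [D]
5: W B3 → L0 hit [D]
6: W B3 → L0 hit [D]
7: R B4 → L1 miss wb→B1 [-]
8: R B1 → L1 miss [-]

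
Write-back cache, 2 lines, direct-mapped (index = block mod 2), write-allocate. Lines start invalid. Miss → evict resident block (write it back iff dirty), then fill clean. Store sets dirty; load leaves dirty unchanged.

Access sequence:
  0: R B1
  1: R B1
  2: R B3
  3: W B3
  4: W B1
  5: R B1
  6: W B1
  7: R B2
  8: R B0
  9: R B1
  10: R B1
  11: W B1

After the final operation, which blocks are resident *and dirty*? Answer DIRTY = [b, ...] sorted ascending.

0: R B1 -> L1 miss  d=-]
1: R B1 -> L1 hit  d=-]
2: R B3 -> L1 miss  d=-]
3: W B3 -> L1 hit  d=D]
4: W B1 -> L1 miss wb->B3  d=D]
5: R B1 -> L1 hit  d=D]
6: W B1 -> L1 hit  d=D]
7: R B2 -> L0 miss  d=-]
8: R B0 -> L0 miss  d=-]
9: R B1 -> L1 hit  d=D]
10: R B1 -> L1 hit  d=D]
11: W B1 -> L1 hit  d=D]

DIRTY = [1]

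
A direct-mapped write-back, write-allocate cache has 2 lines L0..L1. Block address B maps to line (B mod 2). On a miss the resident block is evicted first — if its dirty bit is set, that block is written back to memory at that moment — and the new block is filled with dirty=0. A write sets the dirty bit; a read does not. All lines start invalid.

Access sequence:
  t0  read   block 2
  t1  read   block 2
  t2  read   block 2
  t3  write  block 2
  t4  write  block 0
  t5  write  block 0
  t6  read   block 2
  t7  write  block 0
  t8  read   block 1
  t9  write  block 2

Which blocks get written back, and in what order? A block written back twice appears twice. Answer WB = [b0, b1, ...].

  0 | R B2 → L0 miss [-]
  1 | R B2 → L0 hit [-]
  2 | R B2 → L0 hit [-]
  3 | W B2 → L0 hit [D]
  4 | W B0 → L0 miss wb→B2 [D]
  5 | W B0 → L0 hit [D]
  6 | R B2 → L0 miss wb→B0 [-]
  7 | W B0 → L0 miss [D]
  8 | R B1 → L1 miss [-]
  9 | W B2 → L0 miss wb→B0 [D]

WB = [2, 0, 0]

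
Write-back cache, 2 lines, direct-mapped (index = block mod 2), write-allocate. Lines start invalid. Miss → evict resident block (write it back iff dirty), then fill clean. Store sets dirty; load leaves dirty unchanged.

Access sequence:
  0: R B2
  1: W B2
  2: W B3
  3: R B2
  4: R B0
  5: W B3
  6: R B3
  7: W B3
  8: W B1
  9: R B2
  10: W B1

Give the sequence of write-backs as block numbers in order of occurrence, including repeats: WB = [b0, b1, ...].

WB = [2, 3]

  0 | R B2 → L0 miss [-]
  1 | W B2 → L0 hit [D]
  2 | W B3 → L1 miss [D]
  3 | R B2 → L0 hit [D]
  4 | R B0 → L0 miss wb→B2 [-]
  5 | W B3 → L1 hit [D]
  6 | R B3 → L1 hit [D]
  7 | W B3 → L1 hit [D]
  8 | W B1 → L1 miss wb→B3 [D]
  9 | R B2 → L0 miss [-]
  10 | W B1 → L1 hit [D]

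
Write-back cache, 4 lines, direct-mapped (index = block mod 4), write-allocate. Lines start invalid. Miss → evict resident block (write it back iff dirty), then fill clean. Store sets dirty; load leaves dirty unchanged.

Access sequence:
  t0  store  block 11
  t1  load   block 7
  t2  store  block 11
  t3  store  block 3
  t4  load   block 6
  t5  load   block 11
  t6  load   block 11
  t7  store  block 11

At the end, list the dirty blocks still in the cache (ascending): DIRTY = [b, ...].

DIRTY = [11]

  0 | W B11 → L3 miss [D]
  1 | R B7 → L3 miss wb→B11 [-]
  2 | W B11 → L3 miss [D]
  3 | W B3 → L3 miss wb→B11 [D]
  4 | R B6 → L2 miss [-]
  5 | R B11 → L3 miss wb→B3 [-]
  6 | R B11 → L3 hit [-]
  7 | W B11 → L3 hit [D]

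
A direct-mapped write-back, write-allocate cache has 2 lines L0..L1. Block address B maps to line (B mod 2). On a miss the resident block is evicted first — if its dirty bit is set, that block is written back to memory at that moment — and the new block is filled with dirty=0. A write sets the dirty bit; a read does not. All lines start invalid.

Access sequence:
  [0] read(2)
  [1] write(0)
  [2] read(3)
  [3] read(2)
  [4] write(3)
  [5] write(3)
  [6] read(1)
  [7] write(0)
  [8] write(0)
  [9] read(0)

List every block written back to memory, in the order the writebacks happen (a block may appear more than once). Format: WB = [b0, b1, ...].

WB = [0, 3]

  0 | R B2 → L0 miss [-]
  1 | W B0 → L0 miss [D]
  2 | R B3 → L1 miss [-]
  3 | R B2 → L0 miss wb→B0 [-]
  4 | W B3 → L1 hit [D]
  5 | W B3 → L1 hit [D]
  6 | R B1 → L1 miss wb→B3 [-]
  7 | W B0 → L0 miss [D]
  8 | W B0 → L0 hit [D]
  9 | R B0 → L0 hit [D]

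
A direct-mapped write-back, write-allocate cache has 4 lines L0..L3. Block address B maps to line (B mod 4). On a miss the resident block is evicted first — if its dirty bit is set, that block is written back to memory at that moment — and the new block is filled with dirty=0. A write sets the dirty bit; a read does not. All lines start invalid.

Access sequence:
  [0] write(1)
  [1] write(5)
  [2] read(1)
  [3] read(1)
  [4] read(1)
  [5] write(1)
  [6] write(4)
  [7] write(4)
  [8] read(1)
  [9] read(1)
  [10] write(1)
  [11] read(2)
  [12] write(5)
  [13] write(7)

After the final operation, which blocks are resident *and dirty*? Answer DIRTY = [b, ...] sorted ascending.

DIRTY = [4, 5, 7]

0: W B1 -> L1 miss  d=D]
1: W B5 -> L1 miss wb->B1  d=D]
2: R B1 -> L1 miss wb->B5  d=-]
3: R B1 -> L1 hit  d=-]
4: R B1 -> L1 hit  d=-]
5: W B1 -> L1 hit  d=D]
6: W B4 -> L0 miss  d=D]
7: W B4 -> L0 hit  d=D]
8: R B1 -> L1 hit  d=D]
9: R B1 -> L1 hit  d=D]
10: W B1 -> L1 hit  d=D]
11: R B2 -> L2 miss  d=-]
12: W B5 -> L1 miss wb->B1  d=D]
13: W B7 -> L3 miss  d=D]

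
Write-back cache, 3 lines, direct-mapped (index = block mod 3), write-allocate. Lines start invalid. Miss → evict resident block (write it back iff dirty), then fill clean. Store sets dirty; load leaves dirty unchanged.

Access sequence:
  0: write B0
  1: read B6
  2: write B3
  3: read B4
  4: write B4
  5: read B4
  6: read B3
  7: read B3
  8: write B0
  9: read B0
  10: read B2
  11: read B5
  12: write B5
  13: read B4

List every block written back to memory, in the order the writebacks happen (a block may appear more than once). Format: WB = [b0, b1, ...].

0: W B0 → L0 miss [D]
1: R B6 → L0 miss wb→B0 [-]
2: W B3 → L0 miss [D]
3: R B4 → L1 miss [-]
4: W B4 → L1 hit [D]
5: R B4 → L1 hit [D]
6: R B3 → L0 hit [D]
7: R B3 → L0 hit [D]
8: W B0 → L0 miss wb→B3 [D]
9: R B0 → L0 hit [D]
10: R B2 → L2 miss [-]
11: R B5 → L2 miss [-]
12: W B5 → L2 hit [D]
13: R B4 → L1 hit [D]

WB = [0, 3]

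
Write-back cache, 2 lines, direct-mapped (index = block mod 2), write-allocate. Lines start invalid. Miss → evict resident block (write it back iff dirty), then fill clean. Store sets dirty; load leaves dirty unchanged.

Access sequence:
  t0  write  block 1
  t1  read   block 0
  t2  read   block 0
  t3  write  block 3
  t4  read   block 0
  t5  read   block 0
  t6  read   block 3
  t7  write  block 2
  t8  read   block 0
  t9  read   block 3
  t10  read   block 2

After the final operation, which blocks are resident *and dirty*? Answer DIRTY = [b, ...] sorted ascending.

0: W B1 -> L1 miss  d=D]
1: R B0 -> L0 miss  d=-]
2: R B0 -> L0 hit  d=-]
3: W B3 -> L1 miss wb->B1  d=D]
4: R B0 -> L0 hit  d=-]
5: R B0 -> L0 hit  d=-]
6: R B3 -> L1 hit  d=D]
7: W B2 -> L0 miss  d=D]
8: R B0 -> L0 miss wb->B2  d=-]
9: R B3 -> L1 hit  d=D]
10: R B2 -> L0 miss  d=-]

DIRTY = [3]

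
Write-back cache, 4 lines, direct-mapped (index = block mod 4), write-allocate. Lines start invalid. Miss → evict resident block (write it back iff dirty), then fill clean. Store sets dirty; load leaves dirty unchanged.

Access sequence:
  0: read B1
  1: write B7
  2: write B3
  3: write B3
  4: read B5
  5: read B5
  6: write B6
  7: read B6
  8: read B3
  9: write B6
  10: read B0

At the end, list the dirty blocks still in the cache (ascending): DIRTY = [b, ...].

0: R B1 -> L1 miss  d=-]
1: W B7 -> L3 miss  d=D]
2: W B3 -> L3 miss wb->B7  d=D]
3: W B3 -> L3 hit  d=D]
4: R B5 -> L1 miss  d=-]
5: R B5 -> L1 hit  d=-]
6: W B6 -> L2 miss  d=D]
7: R B6 -> L2 hit  d=D]
8: R B3 -> L3 hit  d=D]
9: W B6 -> L2 hit  d=D]
10: R B0 -> L0 miss  d=-]

DIRTY = [3, 6]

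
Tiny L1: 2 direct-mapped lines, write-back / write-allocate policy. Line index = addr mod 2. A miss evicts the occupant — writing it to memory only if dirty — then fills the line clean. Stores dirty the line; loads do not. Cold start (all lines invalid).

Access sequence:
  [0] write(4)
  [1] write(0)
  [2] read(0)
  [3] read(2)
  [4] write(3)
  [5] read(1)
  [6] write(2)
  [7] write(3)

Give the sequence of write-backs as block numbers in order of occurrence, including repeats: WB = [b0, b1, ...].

WB = [4, 0, 3]

0: W B4 → L0 miss [D]
1: W B0 → L0 miss wb→B4 [D]
2: R B0 → L0 hit [D]
3: R B2 → L0 miss wb→B0 [-]
4: W B3 → L1 miss [D]
5: R B1 → L1 miss wb→B3 [-]
6: W B2 → L0 hit [D]
7: W B3 → L1 miss [D]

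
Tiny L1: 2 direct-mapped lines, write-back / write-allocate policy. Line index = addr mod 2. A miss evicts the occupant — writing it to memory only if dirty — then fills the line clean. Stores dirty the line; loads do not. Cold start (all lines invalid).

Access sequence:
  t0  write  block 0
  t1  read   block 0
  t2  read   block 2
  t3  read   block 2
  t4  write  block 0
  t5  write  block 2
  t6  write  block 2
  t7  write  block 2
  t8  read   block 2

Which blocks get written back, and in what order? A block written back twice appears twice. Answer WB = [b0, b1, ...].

WB = [0, 0]

  0 | W B0 → L0 miss [D]
  1 | R B0 → L0 hit [D]
  2 | R B2 → L0 miss wb→B0 [-]
  3 | R B2 → L0 hit [-]
  4 | W B0 → L0 miss [D]
  5 | W B2 → L0 miss wb→B0 [D]
  6 | W B2 → L0 hit [D]
  7 | W B2 → L0 hit [D]
  8 | R B2 → L0 hit [D]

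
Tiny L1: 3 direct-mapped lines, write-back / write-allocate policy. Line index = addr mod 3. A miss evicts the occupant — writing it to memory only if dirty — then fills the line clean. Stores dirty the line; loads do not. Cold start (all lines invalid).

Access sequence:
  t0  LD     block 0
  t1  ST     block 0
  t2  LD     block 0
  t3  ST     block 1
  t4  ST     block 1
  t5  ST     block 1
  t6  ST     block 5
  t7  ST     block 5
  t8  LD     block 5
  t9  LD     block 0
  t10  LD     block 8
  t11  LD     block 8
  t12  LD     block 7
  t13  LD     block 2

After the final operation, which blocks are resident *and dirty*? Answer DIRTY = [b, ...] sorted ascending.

DIRTY = [0]

0: R B0 -> L0 miss  d=-]
1: W B0 -> L0 hit  d=D]
2: R B0 -> L0 hit  d=D]
3: W B1 -> L1 miss  d=D]
4: W B1 -> L1 hit  d=D]
5: W B1 -> L1 hit  d=D]
6: W B5 -> L2 miss  d=D]
7: W B5 -> L2 hit  d=D]
8: R B5 -> L2 hit  d=D]
9: R B0 -> L0 hit  d=D]
10: R B8 -> L2 miss wb->B5  d=-]
11: R B8 -> L2 hit  d=-]
12: R B7 -> L1 miss wb->B1  d=-]
13: R B2 -> L2 miss  d=-]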